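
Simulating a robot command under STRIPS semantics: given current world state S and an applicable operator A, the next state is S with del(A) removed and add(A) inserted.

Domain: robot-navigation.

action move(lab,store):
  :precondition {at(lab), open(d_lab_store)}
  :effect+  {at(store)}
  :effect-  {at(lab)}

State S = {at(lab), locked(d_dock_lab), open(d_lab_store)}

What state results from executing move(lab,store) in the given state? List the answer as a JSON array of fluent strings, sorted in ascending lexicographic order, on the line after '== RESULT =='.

Compute (S \ del) ∪ add:
  pre ⊆ S: {at(lab), open(d_lab_store)} ⊆ S  — applicable
  S \ del = {locked(d_dock_lab), open(d_lab_store)}
  ∪ add   = {at(store), locked(d_dock_lab), open(d_lab_store)}

== RESULT ==
["at(store)", "locked(d_dock_lab)", "open(d_lab_store)"]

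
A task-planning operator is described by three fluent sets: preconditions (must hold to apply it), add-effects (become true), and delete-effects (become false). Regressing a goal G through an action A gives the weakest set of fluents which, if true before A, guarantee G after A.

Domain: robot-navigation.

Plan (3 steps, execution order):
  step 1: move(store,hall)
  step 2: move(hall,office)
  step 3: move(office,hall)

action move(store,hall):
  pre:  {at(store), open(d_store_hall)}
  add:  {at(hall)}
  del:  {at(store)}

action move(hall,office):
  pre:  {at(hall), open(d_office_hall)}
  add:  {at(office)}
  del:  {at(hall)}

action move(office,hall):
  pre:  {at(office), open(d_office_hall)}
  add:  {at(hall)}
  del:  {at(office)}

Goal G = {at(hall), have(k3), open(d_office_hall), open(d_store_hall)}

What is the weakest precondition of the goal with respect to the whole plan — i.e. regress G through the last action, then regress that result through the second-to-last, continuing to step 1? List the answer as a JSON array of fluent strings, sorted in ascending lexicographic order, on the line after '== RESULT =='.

Work backward from the goal:
  through step 3 (move(office,hall)): drop {at(hall)}, keep {have(k3), open(d_office_hall), open(d_store_hall)}, require {at(office), open(d_office_hall)}
    → {at(office), have(k3), open(d_office_hall), open(d_store_hall)}
  through step 2 (move(hall,office)): drop {at(office)}, keep {have(k3), open(d_office_hall), open(d_store_hall)}, require {at(hall), open(d_office_hall)}
    → {at(hall), have(k3), open(d_office_hall), open(d_store_hall)}
  through step 1 (move(store,hall)): drop {at(hall)}, keep {have(k3), open(d_office_hall), open(d_store_hall)}, require {at(store), open(d_store_hall)}
    → {at(store), have(k3), open(d_office_hall), open(d_store_hall)}

== RESULT ==
["at(store)", "have(k3)", "open(d_office_hall)", "open(d_store_hall)"]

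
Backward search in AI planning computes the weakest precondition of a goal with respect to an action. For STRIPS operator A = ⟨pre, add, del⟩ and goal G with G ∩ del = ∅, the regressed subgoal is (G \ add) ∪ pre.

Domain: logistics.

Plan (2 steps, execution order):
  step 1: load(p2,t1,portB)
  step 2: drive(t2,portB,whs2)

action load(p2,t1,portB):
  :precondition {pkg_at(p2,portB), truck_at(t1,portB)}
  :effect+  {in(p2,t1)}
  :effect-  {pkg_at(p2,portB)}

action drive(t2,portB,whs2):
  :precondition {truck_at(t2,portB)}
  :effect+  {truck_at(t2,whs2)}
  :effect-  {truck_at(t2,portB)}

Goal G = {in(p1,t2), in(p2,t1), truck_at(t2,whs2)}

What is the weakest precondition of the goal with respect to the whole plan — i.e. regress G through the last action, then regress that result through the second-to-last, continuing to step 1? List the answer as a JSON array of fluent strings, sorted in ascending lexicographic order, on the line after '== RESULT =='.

Regress step by step:
  through step 2 (drive(t2,portB,whs2)): drop {truck_at(t2,whs2)}, keep {in(p1,t2), in(p2,t1)}, require {truck_at(t2,portB)}
    → {in(p1,t2), in(p2,t1), truck_at(t2,portB)}
  through step 1 (load(p2,t1,portB)): drop {in(p2,t1)}, keep {in(p1,t2), truck_at(t2,portB)}, require {pkg_at(p2,portB), truck_at(t1,portB)}
    → {in(p1,t2), pkg_at(p2,portB), truck_at(t1,portB), truck_at(t2,portB)}

== RESULT ==
["in(p1,t2)", "pkg_at(p2,portB)", "truck_at(t1,portB)", "truck_at(t2,portB)"]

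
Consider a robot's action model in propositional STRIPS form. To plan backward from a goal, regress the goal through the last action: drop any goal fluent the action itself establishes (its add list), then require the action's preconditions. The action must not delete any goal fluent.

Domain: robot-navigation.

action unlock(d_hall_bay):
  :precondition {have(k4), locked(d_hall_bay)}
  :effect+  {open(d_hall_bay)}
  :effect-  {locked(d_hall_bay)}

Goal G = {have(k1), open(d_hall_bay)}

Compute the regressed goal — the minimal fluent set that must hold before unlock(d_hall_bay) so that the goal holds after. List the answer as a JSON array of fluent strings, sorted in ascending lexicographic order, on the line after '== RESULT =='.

Compute (G \ add) ∪ pre:
  G ∩ del = {}  (empty — regression defined)
  G \ add = {have(k1), open(d_hall_bay)} \ {open(d_hall_bay)} = {have(k1)}
  ∪ pre   = {have(k1)} ∪ {have(k4), locked(d_hall_bay)}
          = {have(k1), have(k4), locked(d_hall_bay)}

== RESULT ==
["have(k1)", "have(k4)", "locked(d_hall_bay)"]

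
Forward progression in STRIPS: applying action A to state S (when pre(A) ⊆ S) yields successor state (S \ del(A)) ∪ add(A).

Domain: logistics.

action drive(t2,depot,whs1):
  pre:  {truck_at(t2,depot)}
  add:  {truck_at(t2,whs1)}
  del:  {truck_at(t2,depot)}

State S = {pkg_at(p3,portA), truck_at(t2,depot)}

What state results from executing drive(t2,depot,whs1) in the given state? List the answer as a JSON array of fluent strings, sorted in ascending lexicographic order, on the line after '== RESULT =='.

Compute (S \ del) ∪ add:
  pre ⊆ S: {truck_at(t2,depot)} ⊆ S  — applicable
  S \ del = {pkg_at(p3,portA)}
  ∪ add   = {pkg_at(p3,portA), truck_at(t2,whs1)}

== RESULT ==
["pkg_at(p3,portA)", "truck_at(t2,whs1)"]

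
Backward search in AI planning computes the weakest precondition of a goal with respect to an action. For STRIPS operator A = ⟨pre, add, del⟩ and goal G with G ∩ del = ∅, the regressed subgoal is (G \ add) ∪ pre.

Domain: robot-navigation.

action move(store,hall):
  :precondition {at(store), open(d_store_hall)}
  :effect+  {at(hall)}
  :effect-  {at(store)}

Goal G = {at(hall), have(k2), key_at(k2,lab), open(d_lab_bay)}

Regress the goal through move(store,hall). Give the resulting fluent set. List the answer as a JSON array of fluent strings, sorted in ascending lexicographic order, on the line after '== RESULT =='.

Regress:
  G ∩ del = {}  (empty — regression defined)
  G \ add = {at(hall), have(k2), key_at(k2,lab), open(d_lab_bay)} \ {at(hall)} = {have(k2), key_at(k2,lab), open(d_lab_bay)}
  ∪ pre   = {have(k2), key_at(k2,lab), open(d_lab_bay)} ∪ {at(store), open(d_store_hall)}
          = {at(store), have(k2), key_at(k2,lab), open(d_lab_bay), open(d_store_hall)}

== RESULT ==
["at(store)", "have(k2)", "key_at(k2,lab)", "open(d_lab_bay)", "open(d_store_hall)"]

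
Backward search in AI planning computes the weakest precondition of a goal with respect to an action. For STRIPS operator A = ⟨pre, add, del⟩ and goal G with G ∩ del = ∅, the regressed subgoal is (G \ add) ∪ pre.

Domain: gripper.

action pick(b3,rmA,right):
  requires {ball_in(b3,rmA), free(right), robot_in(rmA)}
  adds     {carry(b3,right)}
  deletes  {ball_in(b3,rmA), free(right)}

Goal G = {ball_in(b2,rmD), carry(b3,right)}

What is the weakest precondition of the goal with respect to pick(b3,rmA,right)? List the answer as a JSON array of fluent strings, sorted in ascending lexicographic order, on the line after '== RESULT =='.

Regress:
  G ∩ del = {}  (empty — regression defined)
  G \ add = {ball_in(b2,rmD), carry(b3,right)} \ {carry(b3,right)} = {ball_in(b2,rmD)}
  ∪ pre   = {ball_in(b2,rmD)} ∪ {ball_in(b3,rmA), free(right), robot_in(rmA)}
          = {ball_in(b2,rmD), ball_in(b3,rmA), free(right), robot_in(rmA)}

== RESULT ==
["ball_in(b2,rmD)", "ball_in(b3,rmA)", "free(right)", "robot_in(rmA)"]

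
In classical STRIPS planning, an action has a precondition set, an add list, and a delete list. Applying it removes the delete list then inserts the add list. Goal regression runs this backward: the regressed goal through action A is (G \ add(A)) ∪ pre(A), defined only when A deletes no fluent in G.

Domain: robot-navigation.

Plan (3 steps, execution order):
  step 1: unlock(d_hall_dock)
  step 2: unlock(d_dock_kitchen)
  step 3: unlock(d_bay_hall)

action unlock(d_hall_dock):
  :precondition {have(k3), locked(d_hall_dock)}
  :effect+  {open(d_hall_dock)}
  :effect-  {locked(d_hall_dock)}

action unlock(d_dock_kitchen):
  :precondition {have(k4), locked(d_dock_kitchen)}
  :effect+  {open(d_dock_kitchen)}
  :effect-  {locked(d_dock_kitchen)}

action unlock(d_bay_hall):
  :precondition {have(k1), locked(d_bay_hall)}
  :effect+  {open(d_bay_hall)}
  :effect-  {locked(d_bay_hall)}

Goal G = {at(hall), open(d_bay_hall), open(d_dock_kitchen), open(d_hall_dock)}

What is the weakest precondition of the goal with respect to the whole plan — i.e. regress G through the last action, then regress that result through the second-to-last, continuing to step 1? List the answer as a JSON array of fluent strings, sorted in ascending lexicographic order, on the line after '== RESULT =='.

Regress step by step:
  through step 3 (unlock(d_bay_hall)): drop {open(d_bay_hall)}, keep {at(hall), open(d_dock_kitchen), open(d_hall_dock)}, require {have(k1), locked(d_bay_hall)}
    → {at(hall), have(k1), locked(d_bay_hall), open(d_dock_kitchen), open(d_hall_dock)}
  through step 2 (unlock(d_dock_kitchen)): drop {open(d_dock_kitchen)}, keep {at(hall), have(k1), locked(d_bay_hall), open(d_hall_dock)}, require {have(k4), locked(d_dock_kitchen)}
    → {at(hall), have(k1), have(k4), locked(d_bay_hall), locked(d_dock_kitchen), open(d_hall_dock)}
  through step 1 (unlock(d_hall_dock)): drop {open(d_hall_dock)}, keep {at(hall), have(k1), have(k4), locked(d_bay_hall), locked(d_dock_kitchen)}, require {have(k3), locked(d_hall_dock)}
    → {at(hall), have(k1), have(k3), have(k4), locked(d_bay_hall), locked(d_dock_kitchen), locked(d_hall_dock)}

== RESULT ==
["at(hall)", "have(k1)", "have(k3)", "have(k4)", "locked(d_bay_hall)", "locked(d_dock_kitchen)", "locked(d_hall_dock)"]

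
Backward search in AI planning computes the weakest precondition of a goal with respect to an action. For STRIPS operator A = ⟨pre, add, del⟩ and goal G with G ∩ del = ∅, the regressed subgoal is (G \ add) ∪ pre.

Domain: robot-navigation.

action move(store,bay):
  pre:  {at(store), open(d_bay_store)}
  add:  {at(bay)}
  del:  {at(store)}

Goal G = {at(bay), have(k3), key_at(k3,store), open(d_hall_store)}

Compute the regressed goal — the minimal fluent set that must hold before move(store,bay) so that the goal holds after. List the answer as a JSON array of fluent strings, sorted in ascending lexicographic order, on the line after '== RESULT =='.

Compute (G \ add) ∪ pre:
  G ∩ del = {}  (empty — regression defined)
  G \ add = {at(bay), have(k3), key_at(k3,store), open(d_hall_store)} \ {at(bay)} = {have(k3), key_at(k3,store), open(d_hall_store)}
  ∪ pre   = {have(k3), key_at(k3,store), open(d_hall_store)} ∪ {at(store), open(d_bay_store)}
          = {at(store), have(k3), key_at(k3,store), open(d_bay_store), open(d_hall_store)}

== RESULT ==
["at(store)", "have(k3)", "key_at(k3,store)", "open(d_bay_store)", "open(d_hall_store)"]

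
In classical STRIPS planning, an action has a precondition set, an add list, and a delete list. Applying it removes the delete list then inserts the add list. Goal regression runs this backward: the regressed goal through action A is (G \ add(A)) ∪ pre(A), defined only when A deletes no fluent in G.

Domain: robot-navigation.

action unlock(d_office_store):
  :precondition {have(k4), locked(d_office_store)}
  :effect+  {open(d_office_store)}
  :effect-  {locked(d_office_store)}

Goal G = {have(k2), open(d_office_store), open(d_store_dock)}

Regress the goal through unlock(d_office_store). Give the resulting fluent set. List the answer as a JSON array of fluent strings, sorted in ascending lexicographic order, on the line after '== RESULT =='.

Regress:
  G ∩ del = {}  (empty — regression defined)
  G \ add = {have(k2), open(d_office_store), open(d_store_dock)} \ {open(d_office_store)} = {have(k2), open(d_store_dock)}
  ∪ pre   = {have(k2), open(d_store_dock)} ∪ {have(k4), locked(d_office_store)}
          = {have(k2), have(k4), locked(d_office_store), open(d_store_dock)}

== RESULT ==
["have(k2)", "have(k4)", "locked(d_office_store)", "open(d_store_dock)"]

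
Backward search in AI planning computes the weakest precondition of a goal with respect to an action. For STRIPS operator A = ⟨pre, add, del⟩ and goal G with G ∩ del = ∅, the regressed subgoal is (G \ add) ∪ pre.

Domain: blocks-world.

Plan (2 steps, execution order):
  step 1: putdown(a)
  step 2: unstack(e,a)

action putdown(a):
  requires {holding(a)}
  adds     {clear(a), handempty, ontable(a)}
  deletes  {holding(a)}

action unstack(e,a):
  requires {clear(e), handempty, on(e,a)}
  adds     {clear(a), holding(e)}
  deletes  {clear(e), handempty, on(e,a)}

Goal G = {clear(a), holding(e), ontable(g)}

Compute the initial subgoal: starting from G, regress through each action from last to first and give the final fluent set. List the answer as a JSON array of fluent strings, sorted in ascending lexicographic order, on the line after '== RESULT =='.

Regress step by step:
  through step 2 (unstack(e,a)): drop {clear(a), holding(e)}, keep {ontable(g)}, require {clear(e), handempty, on(e,a)}
    → {clear(e), handempty, on(e,a), ontable(g)}
  through step 1 (putdown(a)): drop {handempty}, keep {clear(e), on(e,a), ontable(g)}, require {holding(a)}
    → {clear(e), holding(a), on(e,a), ontable(g)}

== RESULT ==
["clear(e)", "holding(a)", "on(e,a)", "ontable(g)"]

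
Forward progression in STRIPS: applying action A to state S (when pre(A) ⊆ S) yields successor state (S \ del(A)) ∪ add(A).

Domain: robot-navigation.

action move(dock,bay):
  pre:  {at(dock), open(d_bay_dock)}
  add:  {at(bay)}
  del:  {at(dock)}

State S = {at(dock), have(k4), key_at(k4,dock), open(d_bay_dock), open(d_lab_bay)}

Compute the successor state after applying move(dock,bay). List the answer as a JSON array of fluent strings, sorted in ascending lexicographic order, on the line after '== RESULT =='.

Progress:
  pre ⊆ S: {at(dock), open(d_bay_dock)} ⊆ S  — applicable
  S \ del = {have(k4), key_at(k4,dock), open(d_bay_dock), open(d_lab_bay)}
  ∪ add   = {at(bay), have(k4), key_at(k4,dock), open(d_bay_dock), open(d_lab_bay)}

== RESULT ==
["at(bay)", "have(k4)", "key_at(k4,dock)", "open(d_bay_dock)", "open(d_lab_bay)"]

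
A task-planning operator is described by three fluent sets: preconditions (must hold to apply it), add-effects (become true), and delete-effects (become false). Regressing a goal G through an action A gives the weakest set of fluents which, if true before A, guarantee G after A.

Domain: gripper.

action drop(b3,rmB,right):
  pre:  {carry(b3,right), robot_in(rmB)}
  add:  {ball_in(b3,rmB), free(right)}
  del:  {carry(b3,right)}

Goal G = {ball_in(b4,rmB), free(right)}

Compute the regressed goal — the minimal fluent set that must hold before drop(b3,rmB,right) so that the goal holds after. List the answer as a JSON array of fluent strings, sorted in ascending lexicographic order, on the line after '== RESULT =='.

Regress:
  G ∩ del = {}  (empty — regression defined)
  G \ add = {ball_in(b4,rmB), free(right)} \ {ball_in(b3,rmB), free(right)} = {ball_in(b4,rmB)}
  ∪ pre   = {ball_in(b4,rmB)} ∪ {carry(b3,right), robot_in(rmB)}
          = {ball_in(b4,rmB), carry(b3,right), robot_in(rmB)}

== RESULT ==
["ball_in(b4,rmB)", "carry(b3,right)", "robot_in(rmB)"]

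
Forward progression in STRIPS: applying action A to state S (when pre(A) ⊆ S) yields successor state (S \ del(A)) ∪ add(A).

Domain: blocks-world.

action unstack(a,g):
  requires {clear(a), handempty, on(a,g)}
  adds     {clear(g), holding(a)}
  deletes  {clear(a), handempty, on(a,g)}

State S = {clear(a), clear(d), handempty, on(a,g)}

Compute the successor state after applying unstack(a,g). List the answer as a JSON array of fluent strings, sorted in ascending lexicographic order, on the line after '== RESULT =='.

Compute (S \ del) ∪ add:
  pre ⊆ S: {clear(a), handempty, on(a,g)} ⊆ S  — applicable
  S \ del = {clear(d)}
  ∪ add   = {clear(d), clear(g), holding(a)}

== RESULT ==
["clear(d)", "clear(g)", "holding(a)"]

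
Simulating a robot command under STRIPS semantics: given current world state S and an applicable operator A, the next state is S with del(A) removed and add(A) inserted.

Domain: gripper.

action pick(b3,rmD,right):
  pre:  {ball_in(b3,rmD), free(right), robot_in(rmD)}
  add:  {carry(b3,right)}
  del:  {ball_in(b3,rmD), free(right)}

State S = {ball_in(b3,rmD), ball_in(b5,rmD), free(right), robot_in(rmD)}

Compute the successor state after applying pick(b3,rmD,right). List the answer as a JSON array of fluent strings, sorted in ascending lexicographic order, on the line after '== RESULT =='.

Compute (S \ del) ∪ add:
  pre ⊆ S: {ball_in(b3,rmD), free(right), robot_in(rmD)} ⊆ S  — applicable
  S \ del = {ball_in(b5,rmD), robot_in(rmD)}
  ∪ add   = {ball_in(b5,rmD), carry(b3,right), robot_in(rmD)}

== RESULT ==
["ball_in(b5,rmD)", "carry(b3,right)", "robot_in(rmD)"]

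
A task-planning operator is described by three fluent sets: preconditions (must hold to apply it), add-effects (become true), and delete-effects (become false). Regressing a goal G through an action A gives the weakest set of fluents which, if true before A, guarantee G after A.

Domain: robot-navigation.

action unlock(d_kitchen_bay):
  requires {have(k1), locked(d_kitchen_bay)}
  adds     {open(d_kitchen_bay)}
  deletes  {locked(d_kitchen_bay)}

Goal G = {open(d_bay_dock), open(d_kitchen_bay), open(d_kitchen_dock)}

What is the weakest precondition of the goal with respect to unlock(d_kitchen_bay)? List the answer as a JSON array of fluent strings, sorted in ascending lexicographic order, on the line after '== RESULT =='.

Compute (G \ add) ∪ pre:
  G ∩ del = {}  (empty — regression defined)
  G \ add = {open(d_bay_dock), open(d_kitchen_bay), open(d_kitchen_dock)} \ {open(d_kitchen_bay)} = {open(d_bay_dock), open(d_kitchen_dock)}
  ∪ pre   = {open(d_bay_dock), open(d_kitchen_dock)} ∪ {have(k1), locked(d_kitchen_bay)}
          = {have(k1), locked(d_kitchen_bay), open(d_bay_dock), open(d_kitchen_dock)}

== RESULT ==
["have(k1)", "locked(d_kitchen_bay)", "open(d_bay_dock)", "open(d_kitchen_dock)"]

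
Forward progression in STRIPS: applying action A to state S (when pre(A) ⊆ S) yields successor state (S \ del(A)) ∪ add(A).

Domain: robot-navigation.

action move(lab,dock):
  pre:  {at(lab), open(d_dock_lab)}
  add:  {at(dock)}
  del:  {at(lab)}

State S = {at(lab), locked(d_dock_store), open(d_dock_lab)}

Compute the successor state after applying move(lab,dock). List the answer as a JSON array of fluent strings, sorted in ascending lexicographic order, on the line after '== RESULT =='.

Compute (S \ del) ∪ add:
  pre ⊆ S: {at(lab), open(d_dock_lab)} ⊆ S  — applicable
  S \ del = {locked(d_dock_store), open(d_dock_lab)}
  ∪ add   = {at(dock), locked(d_dock_store), open(d_dock_lab)}

== RESULT ==
["at(dock)", "locked(d_dock_store)", "open(d_dock_lab)"]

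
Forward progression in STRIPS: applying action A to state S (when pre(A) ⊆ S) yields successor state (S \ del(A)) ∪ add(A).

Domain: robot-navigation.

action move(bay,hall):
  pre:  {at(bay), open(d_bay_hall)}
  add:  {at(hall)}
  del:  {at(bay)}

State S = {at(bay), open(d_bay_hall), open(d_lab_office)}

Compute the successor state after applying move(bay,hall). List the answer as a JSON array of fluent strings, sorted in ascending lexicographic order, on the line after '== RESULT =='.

Progress:
  pre ⊆ S: {at(bay), open(d_bay_hall)} ⊆ S  — applicable
  S \ del = {open(d_bay_hall), open(d_lab_office)}
  ∪ add   = {at(hall), open(d_bay_hall), open(d_lab_office)}

== RESULT ==
["at(hall)", "open(d_bay_hall)", "open(d_lab_office)"]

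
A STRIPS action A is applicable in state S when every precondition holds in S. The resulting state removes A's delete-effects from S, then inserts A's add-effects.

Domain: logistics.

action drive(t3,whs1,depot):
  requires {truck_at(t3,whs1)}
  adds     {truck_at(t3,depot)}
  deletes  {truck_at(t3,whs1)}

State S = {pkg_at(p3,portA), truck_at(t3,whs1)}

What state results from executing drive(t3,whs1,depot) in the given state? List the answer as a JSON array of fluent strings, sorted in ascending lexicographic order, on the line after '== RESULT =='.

Compute (S \ del) ∪ add:
  pre ⊆ S: {truck_at(t3,whs1)} ⊆ S  — applicable
  S \ del = {pkg_at(p3,portA)}
  ∪ add   = {pkg_at(p3,portA), truck_at(t3,depot)}

== RESULT ==
["pkg_at(p3,portA)", "truck_at(t3,depot)"]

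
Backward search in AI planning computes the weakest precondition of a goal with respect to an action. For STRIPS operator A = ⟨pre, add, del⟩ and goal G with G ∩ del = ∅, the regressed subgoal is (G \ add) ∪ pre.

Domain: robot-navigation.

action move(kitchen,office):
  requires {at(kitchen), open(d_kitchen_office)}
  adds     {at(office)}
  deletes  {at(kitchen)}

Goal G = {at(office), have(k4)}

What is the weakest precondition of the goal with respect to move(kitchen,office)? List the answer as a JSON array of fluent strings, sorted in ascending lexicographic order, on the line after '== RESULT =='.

Compute (G \ add) ∪ pre:
  G ∩ del = {}  (empty — regression defined)
  G \ add = {at(office), have(k4)} \ {at(office)} = {have(k4)}
  ∪ pre   = {have(k4)} ∪ {at(kitchen), open(d_kitchen_office)}
          = {at(kitchen), have(k4), open(d_kitchen_office)}

== RESULT ==
["at(kitchen)", "have(k4)", "open(d_kitchen_office)"]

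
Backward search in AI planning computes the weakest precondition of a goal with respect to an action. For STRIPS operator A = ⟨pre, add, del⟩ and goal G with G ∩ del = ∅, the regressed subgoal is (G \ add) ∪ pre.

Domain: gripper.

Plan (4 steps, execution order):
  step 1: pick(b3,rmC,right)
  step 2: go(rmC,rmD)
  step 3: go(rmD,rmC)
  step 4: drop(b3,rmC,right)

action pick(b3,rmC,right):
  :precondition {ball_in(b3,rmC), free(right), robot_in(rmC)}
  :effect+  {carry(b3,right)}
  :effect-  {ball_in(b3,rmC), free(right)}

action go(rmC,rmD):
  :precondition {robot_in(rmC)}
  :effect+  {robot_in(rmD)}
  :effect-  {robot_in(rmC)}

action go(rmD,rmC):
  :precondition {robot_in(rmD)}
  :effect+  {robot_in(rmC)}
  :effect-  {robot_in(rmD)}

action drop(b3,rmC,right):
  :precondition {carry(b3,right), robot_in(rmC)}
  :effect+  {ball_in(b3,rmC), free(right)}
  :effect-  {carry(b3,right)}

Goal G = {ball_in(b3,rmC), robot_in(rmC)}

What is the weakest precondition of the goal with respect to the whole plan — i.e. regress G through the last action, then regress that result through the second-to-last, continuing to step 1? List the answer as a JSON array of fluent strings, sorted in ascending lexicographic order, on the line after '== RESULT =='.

Work backward from the goal:
  through step 4 (drop(b3,rmC,right)): drop {ball_in(b3,rmC)}, keep {robot_in(rmC)}, require {carry(b3,right), robot_in(rmC)}
    → {carry(b3,right), robot_in(rmC)}
  through step 3 (go(rmD,rmC)): drop {robot_in(rmC)}, keep {carry(b3,right)}, require {robot_in(rmD)}
    → {carry(b3,right), robot_in(rmD)}
  through step 2 (go(rmC,rmD)): drop {robot_in(rmD)}, keep {carry(b3,right)}, require {robot_in(rmC)}
    → {carry(b3,right), robot_in(rmC)}
  through step 1 (pick(b3,rmC,right)): drop {carry(b3,right)}, keep {robot_in(rmC)}, require {ball_in(b3,rmC), free(right), robot_in(rmC)}
    → {ball_in(b3,rmC), free(right), robot_in(rmC)}

== RESULT ==
["ball_in(b3,rmC)", "free(right)", "robot_in(rmC)"]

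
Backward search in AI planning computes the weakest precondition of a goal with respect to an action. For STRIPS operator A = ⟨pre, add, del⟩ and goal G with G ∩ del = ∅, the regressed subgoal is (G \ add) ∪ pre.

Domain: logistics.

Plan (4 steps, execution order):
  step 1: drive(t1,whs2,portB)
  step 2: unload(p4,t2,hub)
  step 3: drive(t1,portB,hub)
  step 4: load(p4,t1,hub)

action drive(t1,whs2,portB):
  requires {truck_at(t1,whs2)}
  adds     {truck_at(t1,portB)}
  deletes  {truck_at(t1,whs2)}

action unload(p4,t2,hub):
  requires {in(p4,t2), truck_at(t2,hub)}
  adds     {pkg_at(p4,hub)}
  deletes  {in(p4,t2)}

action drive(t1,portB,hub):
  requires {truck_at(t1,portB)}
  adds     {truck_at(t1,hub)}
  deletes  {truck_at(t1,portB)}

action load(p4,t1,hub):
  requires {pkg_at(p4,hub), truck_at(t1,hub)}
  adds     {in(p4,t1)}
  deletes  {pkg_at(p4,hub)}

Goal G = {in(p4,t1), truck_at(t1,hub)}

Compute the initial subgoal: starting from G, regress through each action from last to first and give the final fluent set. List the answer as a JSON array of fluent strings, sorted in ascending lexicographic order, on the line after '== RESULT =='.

Regress step by step:
  through step 4 (load(p4,t1,hub)): drop {in(p4,t1)}, keep {truck_at(t1,hub)}, require {pkg_at(p4,hub), truck_at(t1,hub)}
    → {pkg_at(p4,hub), truck_at(t1,hub)}
  through step 3 (drive(t1,portB,hub)): drop {truck_at(t1,hub)}, keep {pkg_at(p4,hub)}, require {truck_at(t1,portB)}
    → {pkg_at(p4,hub), truck_at(t1,portB)}
  through step 2 (unload(p4,t2,hub)): drop {pkg_at(p4,hub)}, keep {truck_at(t1,portB)}, require {in(p4,t2), truck_at(t2,hub)}
    → {in(p4,t2), truck_at(t1,portB), truck_at(t2,hub)}
  through step 1 (drive(t1,whs2,portB)): drop {truck_at(t1,portB)}, keep {in(p4,t2), truck_at(t2,hub)}, require {truck_at(t1,whs2)}
    → {in(p4,t2), truck_at(t1,whs2), truck_at(t2,hub)}

== RESULT ==
["in(p4,t2)", "truck_at(t1,whs2)", "truck_at(t2,hub)"]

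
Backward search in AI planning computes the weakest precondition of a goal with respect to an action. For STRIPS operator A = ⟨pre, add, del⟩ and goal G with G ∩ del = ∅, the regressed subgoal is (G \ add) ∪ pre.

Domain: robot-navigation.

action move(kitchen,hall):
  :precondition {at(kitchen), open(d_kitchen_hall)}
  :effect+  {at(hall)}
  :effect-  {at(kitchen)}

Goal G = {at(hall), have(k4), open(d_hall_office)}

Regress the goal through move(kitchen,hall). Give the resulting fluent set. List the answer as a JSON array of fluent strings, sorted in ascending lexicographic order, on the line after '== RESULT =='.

Regress:
  G ∩ del = {}  (empty — regression defined)
  G \ add = {at(hall), have(k4), open(d_hall_office)} \ {at(hall)} = {have(k4), open(d_hall_office)}
  ∪ pre   = {have(k4), open(d_hall_office)} ∪ {at(kitchen), open(d_kitchen_hall)}
          = {at(kitchen), have(k4), open(d_hall_office), open(d_kitchen_hall)}

== RESULT ==
["at(kitchen)", "have(k4)", "open(d_hall_office)", "open(d_kitchen_hall)"]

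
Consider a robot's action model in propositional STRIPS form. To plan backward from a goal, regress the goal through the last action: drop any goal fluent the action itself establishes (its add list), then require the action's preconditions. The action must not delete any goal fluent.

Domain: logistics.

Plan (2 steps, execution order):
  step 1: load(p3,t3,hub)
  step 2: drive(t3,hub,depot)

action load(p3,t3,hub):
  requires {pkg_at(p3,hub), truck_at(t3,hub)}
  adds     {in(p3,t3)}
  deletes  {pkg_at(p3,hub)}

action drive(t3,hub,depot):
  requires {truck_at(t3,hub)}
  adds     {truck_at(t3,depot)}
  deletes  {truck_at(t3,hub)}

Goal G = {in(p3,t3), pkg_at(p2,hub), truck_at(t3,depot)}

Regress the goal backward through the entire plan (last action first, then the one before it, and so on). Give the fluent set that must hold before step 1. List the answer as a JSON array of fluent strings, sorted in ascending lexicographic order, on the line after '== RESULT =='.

Work backward from the goal:
  through step 2 (drive(t3,hub,depot)): drop {truck_at(t3,depot)}, keep {in(p3,t3), pkg_at(p2,hub)}, require {truck_at(t3,hub)}
    → {in(p3,t3), pkg_at(p2,hub), truck_at(t3,hub)}
  through step 1 (load(p3,t3,hub)): drop {in(p3,t3)}, keep {pkg_at(p2,hub), truck_at(t3,hub)}, require {pkg_at(p3,hub), truck_at(t3,hub)}
    → {pkg_at(p2,hub), pkg_at(p3,hub), truck_at(t3,hub)}

== RESULT ==
["pkg_at(p2,hub)", "pkg_at(p3,hub)", "truck_at(t3,hub)"]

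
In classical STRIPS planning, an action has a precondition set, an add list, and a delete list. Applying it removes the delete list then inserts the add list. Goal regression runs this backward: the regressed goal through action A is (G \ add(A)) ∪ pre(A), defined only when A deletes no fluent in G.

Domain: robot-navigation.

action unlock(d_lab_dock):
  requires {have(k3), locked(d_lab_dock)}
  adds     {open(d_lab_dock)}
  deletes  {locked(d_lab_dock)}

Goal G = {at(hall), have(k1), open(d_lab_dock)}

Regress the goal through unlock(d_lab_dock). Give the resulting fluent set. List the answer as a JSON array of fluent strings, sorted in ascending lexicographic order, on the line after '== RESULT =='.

Regress:
  G ∩ del = {}  (empty — regression defined)
  G \ add = {at(hall), have(k1), open(d_lab_dock)} \ {open(d_lab_dock)} = {at(hall), have(k1)}
  ∪ pre   = {at(hall), have(k1)} ∪ {have(k3), locked(d_lab_dock)}
          = {at(hall), have(k1), have(k3), locked(d_lab_dock)}

== RESULT ==
["at(hall)", "have(k1)", "have(k3)", "locked(d_lab_dock)"]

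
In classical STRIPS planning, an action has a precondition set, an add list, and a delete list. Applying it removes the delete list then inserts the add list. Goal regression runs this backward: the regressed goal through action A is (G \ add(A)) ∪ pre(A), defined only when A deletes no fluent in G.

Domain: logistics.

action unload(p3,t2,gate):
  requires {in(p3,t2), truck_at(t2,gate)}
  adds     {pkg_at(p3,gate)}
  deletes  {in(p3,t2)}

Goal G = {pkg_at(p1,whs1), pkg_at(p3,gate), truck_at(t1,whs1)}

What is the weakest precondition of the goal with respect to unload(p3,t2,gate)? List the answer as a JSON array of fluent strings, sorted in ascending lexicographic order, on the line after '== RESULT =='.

Compute (G \ add) ∪ pre:
  G ∩ del = {}  (empty — regression defined)
  G \ add = {pkg_at(p1,whs1), pkg_at(p3,gate), truck_at(t1,whs1)} \ {pkg_at(p3,gate)} = {pkg_at(p1,whs1), truck_at(t1,whs1)}
  ∪ pre   = {pkg_at(p1,whs1), truck_at(t1,whs1)} ∪ {in(p3,t2), truck_at(t2,gate)}
          = {in(p3,t2), pkg_at(p1,whs1), truck_at(t1,whs1), truck_at(t2,gate)}

== RESULT ==
["in(p3,t2)", "pkg_at(p1,whs1)", "truck_at(t1,whs1)", "truck_at(t2,gate)"]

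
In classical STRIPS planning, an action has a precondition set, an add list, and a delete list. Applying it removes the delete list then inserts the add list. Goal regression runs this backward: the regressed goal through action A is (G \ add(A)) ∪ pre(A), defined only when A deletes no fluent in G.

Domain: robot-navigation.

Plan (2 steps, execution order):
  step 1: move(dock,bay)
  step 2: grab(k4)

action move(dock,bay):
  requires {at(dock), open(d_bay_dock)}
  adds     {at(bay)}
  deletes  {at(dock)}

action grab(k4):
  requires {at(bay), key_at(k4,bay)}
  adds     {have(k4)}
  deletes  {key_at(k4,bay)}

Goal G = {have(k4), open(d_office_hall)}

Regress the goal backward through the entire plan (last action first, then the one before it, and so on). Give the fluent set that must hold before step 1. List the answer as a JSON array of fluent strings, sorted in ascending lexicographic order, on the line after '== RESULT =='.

Regress step by step:
  through step 2 (grab(k4)): drop {have(k4)}, keep {open(d_office_hall)}, require {at(bay), key_at(k4,bay)}
    → {at(bay), key_at(k4,bay), open(d_office_hall)}
  through step 1 (move(dock,bay)): drop {at(bay)}, keep {key_at(k4,bay), open(d_office_hall)}, require {at(dock), open(d_bay_dock)}
    → {at(dock), key_at(k4,bay), open(d_bay_dock), open(d_office_hall)}

== RESULT ==
["at(dock)", "key_at(k4,bay)", "open(d_bay_dock)", "open(d_office_hall)"]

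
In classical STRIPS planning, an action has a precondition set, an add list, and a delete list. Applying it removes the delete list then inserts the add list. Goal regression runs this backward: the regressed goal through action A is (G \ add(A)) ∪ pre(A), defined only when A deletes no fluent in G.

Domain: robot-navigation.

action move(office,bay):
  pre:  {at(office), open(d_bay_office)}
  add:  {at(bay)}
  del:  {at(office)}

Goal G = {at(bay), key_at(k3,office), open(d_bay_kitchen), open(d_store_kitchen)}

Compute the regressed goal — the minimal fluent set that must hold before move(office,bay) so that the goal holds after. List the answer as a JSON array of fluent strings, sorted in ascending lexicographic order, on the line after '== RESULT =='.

Compute (G \ add) ∪ pre:
  G ∩ del = {}  (empty — regression defined)
  G \ add = {at(bay), key_at(k3,office), open(d_bay_kitchen), open(d_store_kitchen)} \ {at(bay)} = {key_at(k3,office), open(d_bay_kitchen), open(d_store_kitchen)}
  ∪ pre   = {key_at(k3,office), open(d_bay_kitchen), open(d_store_kitchen)} ∪ {at(office), open(d_bay_office)}
          = {at(office), key_at(k3,office), open(d_bay_kitchen), open(d_bay_office), open(d_store_kitchen)}

== RESULT ==
["at(office)", "key_at(k3,office)", "open(d_bay_kitchen)", "open(d_bay_office)", "open(d_store_kitchen)"]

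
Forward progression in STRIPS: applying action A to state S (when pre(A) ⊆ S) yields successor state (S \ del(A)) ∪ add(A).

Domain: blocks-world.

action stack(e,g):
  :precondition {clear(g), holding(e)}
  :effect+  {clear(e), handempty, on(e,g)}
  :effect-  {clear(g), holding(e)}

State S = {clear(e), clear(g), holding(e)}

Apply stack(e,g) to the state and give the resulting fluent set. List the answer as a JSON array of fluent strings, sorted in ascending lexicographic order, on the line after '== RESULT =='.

Progress:
  pre ⊆ S: {clear(g), holding(e)} ⊆ S  — applicable
  S \ del = {clear(e)}
  ∪ add   = {clear(e), handempty, on(e,g)}

== RESULT ==
["clear(e)", "handempty", "on(e,g)"]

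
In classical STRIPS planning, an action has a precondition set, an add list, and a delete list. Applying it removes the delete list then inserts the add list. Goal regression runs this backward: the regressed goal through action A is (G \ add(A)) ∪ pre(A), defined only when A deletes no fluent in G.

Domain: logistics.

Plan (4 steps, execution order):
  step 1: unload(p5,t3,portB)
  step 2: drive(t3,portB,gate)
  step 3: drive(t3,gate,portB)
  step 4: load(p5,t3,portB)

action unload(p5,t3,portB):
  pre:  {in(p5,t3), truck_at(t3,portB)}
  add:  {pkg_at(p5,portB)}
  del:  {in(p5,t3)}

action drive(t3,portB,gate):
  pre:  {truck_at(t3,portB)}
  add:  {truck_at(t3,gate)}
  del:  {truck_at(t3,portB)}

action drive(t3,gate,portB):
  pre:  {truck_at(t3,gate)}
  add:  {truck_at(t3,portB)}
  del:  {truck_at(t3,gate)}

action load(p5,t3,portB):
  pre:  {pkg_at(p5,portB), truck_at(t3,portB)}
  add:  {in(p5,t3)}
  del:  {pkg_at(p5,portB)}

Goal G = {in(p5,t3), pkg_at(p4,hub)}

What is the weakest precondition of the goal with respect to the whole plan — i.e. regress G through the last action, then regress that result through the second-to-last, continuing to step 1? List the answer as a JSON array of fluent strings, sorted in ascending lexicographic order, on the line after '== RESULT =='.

Work backward from the goal:
  through step 4 (load(p5,t3,portB)): drop {in(p5,t3)}, keep {pkg_at(p4,hub)}, require {pkg_at(p5,portB), truck_at(t3,portB)}
    → {pkg_at(p4,hub), pkg_at(p5,portB), truck_at(t3,portB)}
  through step 3 (drive(t3,gate,portB)): drop {truck_at(t3,portB)}, keep {pkg_at(p4,hub), pkg_at(p5,portB)}, require {truck_at(t3,gate)}
    → {pkg_at(p4,hub), pkg_at(p5,portB), truck_at(t3,gate)}
  through step 2 (drive(t3,portB,gate)): drop {truck_at(t3,gate)}, keep {pkg_at(p4,hub), pkg_at(p5,portB)}, require {truck_at(t3,portB)}
    → {pkg_at(p4,hub), pkg_at(p5,portB), truck_at(t3,portB)}
  through step 1 (unload(p5,t3,portB)): drop {pkg_at(p5,portB)}, keep {pkg_at(p4,hub), truck_at(t3,portB)}, require {in(p5,t3), truck_at(t3,portB)}
    → {in(p5,t3), pkg_at(p4,hub), truck_at(t3,portB)}

== RESULT ==
["in(p5,t3)", "pkg_at(p4,hub)", "truck_at(t3,portB)"]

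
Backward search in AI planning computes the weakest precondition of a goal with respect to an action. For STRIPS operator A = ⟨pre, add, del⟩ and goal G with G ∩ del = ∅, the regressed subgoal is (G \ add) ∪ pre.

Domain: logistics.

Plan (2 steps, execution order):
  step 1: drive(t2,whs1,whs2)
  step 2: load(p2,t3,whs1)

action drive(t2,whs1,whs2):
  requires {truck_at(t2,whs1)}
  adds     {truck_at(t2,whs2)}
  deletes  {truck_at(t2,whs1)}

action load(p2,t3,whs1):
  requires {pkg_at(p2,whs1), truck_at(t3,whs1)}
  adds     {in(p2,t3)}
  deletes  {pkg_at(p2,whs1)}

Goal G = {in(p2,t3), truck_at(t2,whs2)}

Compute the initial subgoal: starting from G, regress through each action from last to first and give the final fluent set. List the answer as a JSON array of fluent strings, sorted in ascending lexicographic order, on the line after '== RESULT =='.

Work backward from the goal:
  through step 2 (load(p2,t3,whs1)): drop {in(p2,t3)}, keep {truck_at(t2,whs2)}, require {pkg_at(p2,whs1), truck_at(t3,whs1)}
    → {pkg_at(p2,whs1), truck_at(t2,whs2), truck_at(t3,whs1)}
  through step 1 (drive(t2,whs1,whs2)): drop {truck_at(t2,whs2)}, keep {pkg_at(p2,whs1), truck_at(t3,whs1)}, require {truck_at(t2,whs1)}
    → {pkg_at(p2,whs1), truck_at(t2,whs1), truck_at(t3,whs1)}

== RESULT ==
["pkg_at(p2,whs1)", "truck_at(t2,whs1)", "truck_at(t3,whs1)"]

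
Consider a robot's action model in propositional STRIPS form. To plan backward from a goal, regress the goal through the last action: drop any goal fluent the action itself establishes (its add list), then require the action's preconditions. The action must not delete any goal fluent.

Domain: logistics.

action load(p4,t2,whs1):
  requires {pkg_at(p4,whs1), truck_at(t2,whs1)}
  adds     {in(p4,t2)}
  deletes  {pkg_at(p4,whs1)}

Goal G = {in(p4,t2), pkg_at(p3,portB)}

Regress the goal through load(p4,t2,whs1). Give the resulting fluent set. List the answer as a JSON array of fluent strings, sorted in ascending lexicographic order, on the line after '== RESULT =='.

Compute (G \ add) ∪ pre:
  G ∩ del = {}  (empty — regression defined)
  G \ add = {in(p4,t2), pkg_at(p3,portB)} \ {in(p4,t2)} = {pkg_at(p3,portB)}
  ∪ pre   = {pkg_at(p3,portB)} ∪ {pkg_at(p4,whs1), truck_at(t2,whs1)}
          = {pkg_at(p3,portB), pkg_at(p4,whs1), truck_at(t2,whs1)}

== RESULT ==
["pkg_at(p3,portB)", "pkg_at(p4,whs1)", "truck_at(t2,whs1)"]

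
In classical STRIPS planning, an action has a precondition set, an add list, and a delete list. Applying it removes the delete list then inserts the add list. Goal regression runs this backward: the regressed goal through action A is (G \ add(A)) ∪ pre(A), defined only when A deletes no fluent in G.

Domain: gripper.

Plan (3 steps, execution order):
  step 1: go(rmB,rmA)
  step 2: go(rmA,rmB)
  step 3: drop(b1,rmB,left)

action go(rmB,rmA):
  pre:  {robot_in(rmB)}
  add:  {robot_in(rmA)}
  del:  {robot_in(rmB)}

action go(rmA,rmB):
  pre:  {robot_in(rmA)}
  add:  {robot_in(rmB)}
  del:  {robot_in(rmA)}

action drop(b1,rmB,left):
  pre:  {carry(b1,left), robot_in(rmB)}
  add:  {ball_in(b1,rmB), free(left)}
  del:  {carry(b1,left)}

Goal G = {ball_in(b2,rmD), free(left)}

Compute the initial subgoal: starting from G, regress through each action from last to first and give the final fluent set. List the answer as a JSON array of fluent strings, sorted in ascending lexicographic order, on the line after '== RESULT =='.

Regress step by step:
  through step 3 (drop(b1,rmB,left)): drop {free(left)}, keep {ball_in(b2,rmD)}, require {carry(b1,left), robot_in(rmB)}
    → {ball_in(b2,rmD), carry(b1,left), robot_in(rmB)}
  through step 2 (go(rmA,rmB)): drop {robot_in(rmB)}, keep {ball_in(b2,rmD), carry(b1,left)}, require {robot_in(rmA)}
    → {ball_in(b2,rmD), carry(b1,left), robot_in(rmA)}
  through step 1 (go(rmB,rmA)): drop {robot_in(rmA)}, keep {ball_in(b2,rmD), carry(b1,left)}, require {robot_in(rmB)}
    → {ball_in(b2,rmD), carry(b1,left), robot_in(rmB)}

== RESULT ==
["ball_in(b2,rmD)", "carry(b1,left)", "robot_in(rmB)"]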